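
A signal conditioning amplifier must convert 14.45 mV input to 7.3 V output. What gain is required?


Gain = Vout / Vin (converting to same units).
G = 7.3 V / 14.45 mV
G = 7300.0 mV / 14.45 mV
G = 505.19

505.19


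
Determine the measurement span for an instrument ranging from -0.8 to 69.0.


Span = upper range - lower range.
Span = 69.0 - (-0.8)
Span = 69.8

69.8


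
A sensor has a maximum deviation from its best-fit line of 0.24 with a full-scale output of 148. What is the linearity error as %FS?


Linearity error = (max deviation / full scale) * 100%.
Linearity = (0.24 / 148) * 100
Linearity = 0.162 %FS

0.162 %FS


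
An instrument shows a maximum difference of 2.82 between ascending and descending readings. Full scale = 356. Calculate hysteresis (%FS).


Hysteresis = (max difference / full scale) * 100%.
H = (2.82 / 356) * 100
H = 0.792 %FS

0.792 %FS


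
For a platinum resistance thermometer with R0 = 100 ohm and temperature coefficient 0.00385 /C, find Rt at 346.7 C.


The RTD equation: Rt = R0 * (1 + alpha * T).
Rt = 100 * (1 + 0.00385 * 346.7)
Rt = 100 * (1 + 1.334795)
Rt = 100 * 2.334795
Rt = 233.479 ohm

233.479 ohm


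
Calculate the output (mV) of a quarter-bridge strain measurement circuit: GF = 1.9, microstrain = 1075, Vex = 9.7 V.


Quarter bridge output: Vout = (GF * epsilon * Vex) / 4.
Vout = (1.9 * 1075e-6 * 9.7) / 4
Vout = 0.01981225 / 4 V
Vout = 0.00495306 V = 4.9531 mV

4.9531 mV


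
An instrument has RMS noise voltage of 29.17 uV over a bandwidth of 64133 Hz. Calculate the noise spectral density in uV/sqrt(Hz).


Noise spectral density = Vrms / sqrt(BW).
NSD = 29.17 / sqrt(64133)
NSD = 29.17 / 253.2449
NSD = 0.1152 uV/sqrt(Hz)

0.1152 uV/sqrt(Hz)


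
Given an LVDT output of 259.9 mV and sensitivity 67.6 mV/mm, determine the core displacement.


Displacement = Vout / sensitivity.
d = 259.9 / 67.6
d = 3.845 mm

3.845 mm


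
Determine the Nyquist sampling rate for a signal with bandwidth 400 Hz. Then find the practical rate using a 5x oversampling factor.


By Nyquist theorem, fs_min = 2 * fmax.
fs_min = 2 * 400 = 800 Hz
Practical rate = 5 * fs_min = 5 * 800 = 4000 Hz

fs_min = 800 Hz, fs_practical = 4000 Hz


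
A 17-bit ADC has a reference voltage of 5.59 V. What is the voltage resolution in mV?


The resolution (LSB) of an ADC is Vref / 2^n.
LSB = 5.59 / 2^17
LSB = 5.59 / 131072
LSB = 4.265e-05 V = 0.04264832 mV

0.04264832 mV


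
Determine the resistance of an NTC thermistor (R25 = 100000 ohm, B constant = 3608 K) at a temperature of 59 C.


NTC thermistor equation: Rt = R25 * exp(B * (1/T - 1/T25)).
T in Kelvin: 332.15 K, T25 = 298.15 K
1/T - 1/T25 = 1/332.15 - 1/298.15 = -0.00034333
B * (1/T - 1/T25) = 3608 * -0.00034333 = -1.2387
Rt = 100000 * exp(-1.2387) = 28975.2 ohm

28975.2 ohm


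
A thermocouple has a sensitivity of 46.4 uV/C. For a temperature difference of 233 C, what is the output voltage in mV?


The thermocouple output V = sensitivity * dT.
V = 46.4 uV/C * 233 C
V = 10811.2 uV
V = 10.811 mV

10.811 mV


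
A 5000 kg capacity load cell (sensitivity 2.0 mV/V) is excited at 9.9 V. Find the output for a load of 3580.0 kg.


Vout = rated_output * Vex * (load / capacity).
Vout = 2.0 * 9.9 * (3580.0 / 5000)
Vout = 2.0 * 9.9 * 0.716
Vout = 14.177 mV

14.177 mV


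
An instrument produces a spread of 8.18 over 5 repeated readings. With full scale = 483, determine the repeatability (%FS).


Repeatability = (spread / full scale) * 100%.
R = (8.18 / 483) * 100
R = 1.694 %FS

1.694 %FS


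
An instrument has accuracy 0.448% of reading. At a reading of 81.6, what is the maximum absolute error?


Absolute error = (accuracy% / 100) * reading.
Error = (0.448 / 100) * 81.6
Error = 0.00448 * 81.6
Error = 0.3656

0.3656


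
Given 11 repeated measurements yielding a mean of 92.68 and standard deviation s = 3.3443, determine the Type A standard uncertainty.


The standard uncertainty for Type A evaluation is u = s / sqrt(n).
u = 3.3443 / sqrt(11)
u = 3.3443 / 3.3166
u = 1.0083

1.0083


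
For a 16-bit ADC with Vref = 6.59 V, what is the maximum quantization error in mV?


The maximum quantization error is +/- LSB/2.
LSB = Vref / 2^n = 6.59 / 65536 = 0.00010056 V
Max error = LSB / 2 = 0.00010056 / 2 = 5.028e-05 V
Max error = 0.0503 mV

0.0503 mV


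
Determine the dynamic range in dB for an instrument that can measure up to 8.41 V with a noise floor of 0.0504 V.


Dynamic range = 20 * log10(Vmax / Vnoise).
DR = 20 * log10(8.41 / 0.0504)
DR = 20 * log10(166.87)
DR = 44.45 dB

44.45 dB


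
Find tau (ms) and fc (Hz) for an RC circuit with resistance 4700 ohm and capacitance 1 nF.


Time constant: tau = R * C.
tau = 4700 * 1.00e-09 = 4.7e-06 s
tau = 0.0047 ms
Cutoff frequency: fc = 1 / (2*pi*R*C).
fc = 1 / (2*pi*4.7e-06) = 33862.75 Hz

tau = 0.0047 ms, fc = 33862.75 Hz


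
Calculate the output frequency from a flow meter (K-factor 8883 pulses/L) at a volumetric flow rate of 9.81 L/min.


Frequency = K * Q / 60 (converting L/min to L/s).
f = 8883 * 9.81 / 60
f = 87142.23 / 60
f = 1452.37 Hz

1452.37 Hz


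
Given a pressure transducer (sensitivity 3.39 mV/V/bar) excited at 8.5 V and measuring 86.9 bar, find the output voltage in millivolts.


Output = sensitivity * Vex * P.
Vout = 3.39 * 8.5 * 86.9
Vout = 28.815 * 86.9
Vout = 2504.02 mV

2504.02 mV


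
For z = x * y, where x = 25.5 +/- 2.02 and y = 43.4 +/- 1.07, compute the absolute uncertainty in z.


For a product z = x*y, the relative uncertainty is:
uz/z = sqrt((ux/x)^2 + (uy/y)^2)
Relative uncertainties: ux/x = 2.02/25.5 = 0.079216
uy/y = 1.07/43.4 = 0.024654
z = 25.5 * 43.4 = 1106.7
uz = 1106.7 * sqrt(0.079216^2 + 0.024654^2) = 91.816

91.816


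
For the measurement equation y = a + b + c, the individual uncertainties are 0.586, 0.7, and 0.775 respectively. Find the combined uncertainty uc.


For a sum of independent quantities, uc = sqrt(u1^2 + u2^2 + u3^2).
uc = sqrt(0.586^2 + 0.7^2 + 0.775^2)
uc = sqrt(0.343396 + 0.49 + 0.600625)
uc = 1.1975

1.1975


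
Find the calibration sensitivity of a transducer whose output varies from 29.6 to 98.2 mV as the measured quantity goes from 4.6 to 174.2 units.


Sensitivity = (y2 - y1) / (x2 - x1).
S = (98.2 - 29.6) / (174.2 - 4.6)
S = 68.6 / 169.6
S = 0.4045 mV/unit

0.4045 mV/unit


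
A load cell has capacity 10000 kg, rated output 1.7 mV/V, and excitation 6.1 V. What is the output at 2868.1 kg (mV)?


Vout = rated_output * Vex * (load / capacity).
Vout = 1.7 * 6.1 * (2868.1 / 10000)
Vout = 1.7 * 6.1 * 0.28681
Vout = 2.974 mV

2.974 mV


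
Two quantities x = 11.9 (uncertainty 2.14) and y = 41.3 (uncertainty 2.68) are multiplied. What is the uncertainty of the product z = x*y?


For a product z = x*y, the relative uncertainty is:
uz/z = sqrt((ux/x)^2 + (uy/y)^2)
Relative uncertainties: ux/x = 2.14/11.9 = 0.179832
uy/y = 2.68/41.3 = 0.064891
z = 11.9 * 41.3 = 491.5
uz = 491.5 * sqrt(0.179832^2 + 0.064891^2) = 93.96

93.96


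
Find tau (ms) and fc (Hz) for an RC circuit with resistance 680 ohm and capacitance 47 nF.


Time constant: tau = R * C.
tau = 680 * 4.70e-08 = 3.196e-05 s
tau = 0.032 ms
Cutoff frequency: fc = 1 / (2*pi*R*C).
fc = 1 / (2*pi*3.196e-05) = 4979.82 Hz

tau = 0.032 ms, fc = 4979.82 Hz


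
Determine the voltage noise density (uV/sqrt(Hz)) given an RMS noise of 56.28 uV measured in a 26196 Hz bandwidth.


Noise spectral density = Vrms / sqrt(BW).
NSD = 56.28 / sqrt(26196)
NSD = 56.28 / 161.8518
NSD = 0.3477 uV/sqrt(Hz)

0.3477 uV/sqrt(Hz)


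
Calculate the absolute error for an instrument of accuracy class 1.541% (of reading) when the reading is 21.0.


Absolute error = (accuracy% / 100) * reading.
Error = (1.541 / 100) * 21.0
Error = 0.01541 * 21.0
Error = 0.3236

0.3236


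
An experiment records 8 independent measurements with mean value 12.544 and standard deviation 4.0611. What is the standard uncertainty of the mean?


The standard uncertainty for Type A evaluation is u = s / sqrt(n).
u = 4.0611 / sqrt(8)
u = 4.0611 / 2.8284
u = 1.4358

1.4358


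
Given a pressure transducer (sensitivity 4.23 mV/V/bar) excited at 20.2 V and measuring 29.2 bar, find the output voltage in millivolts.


Output = sensitivity * Vex * P.
Vout = 4.23 * 20.2 * 29.2
Vout = 85.446 * 29.2
Vout = 2495.02 mV

2495.02 mV


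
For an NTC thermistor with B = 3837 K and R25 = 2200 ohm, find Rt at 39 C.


NTC thermistor equation: Rt = R25 * exp(B * (1/T - 1/T25)).
T in Kelvin: 312.15 K, T25 = 298.15 K
1/T - 1/T25 = 1/312.15 - 1/298.15 = -0.00015043
B * (1/T - 1/T25) = 3837 * -0.00015043 = -0.5772
Rt = 2200 * exp(-0.5772) = 1235.2 ohm

1235.2 ohm


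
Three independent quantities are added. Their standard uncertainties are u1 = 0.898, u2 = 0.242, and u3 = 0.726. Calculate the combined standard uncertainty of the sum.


For a sum of independent quantities, uc = sqrt(u1^2 + u2^2 + u3^2).
uc = sqrt(0.898^2 + 0.242^2 + 0.726^2)
uc = sqrt(0.806404 + 0.058564 + 0.527076)
uc = 1.1798

1.1798


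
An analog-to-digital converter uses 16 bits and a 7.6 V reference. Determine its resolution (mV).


The resolution (LSB) of an ADC is Vref / 2^n.
LSB = 7.6 / 2^16
LSB = 7.6 / 65536
LSB = 0.00011597 V = 0.1159668 mV

0.1159668 mV


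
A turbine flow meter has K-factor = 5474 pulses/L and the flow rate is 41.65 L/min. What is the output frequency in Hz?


Frequency = K * Q / 60 (converting L/min to L/s).
f = 5474 * 41.65 / 60
f = 227992.1 / 60
f = 3799.87 Hz

3799.87 Hz


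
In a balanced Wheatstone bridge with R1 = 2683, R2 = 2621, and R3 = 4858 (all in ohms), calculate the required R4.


At balance: R1*R4 = R2*R3, so R4 = R2*R3/R1.
R4 = 2621 * 4858 / 2683
R4 = 12732818 / 2683
R4 = 4745.74 ohm

4745.74 ohm


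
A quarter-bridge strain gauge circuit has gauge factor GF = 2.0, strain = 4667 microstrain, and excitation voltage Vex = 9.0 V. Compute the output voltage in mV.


Quarter bridge output: Vout = (GF * epsilon * Vex) / 4.
Vout = (2.0 * 4667e-6 * 9.0) / 4
Vout = 0.084006 / 4 V
Vout = 0.0210015 V = 21.0015 mV

21.0015 mV


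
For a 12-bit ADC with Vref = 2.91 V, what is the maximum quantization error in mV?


The maximum quantization error is +/- LSB/2.
LSB = Vref / 2^n = 2.91 / 4096 = 0.00071045 V
Max error = LSB / 2 = 0.00071045 / 2 = 0.00035522 V
Max error = 0.3552 mV

0.3552 mV


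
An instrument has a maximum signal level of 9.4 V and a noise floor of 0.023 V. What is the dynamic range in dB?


Dynamic range = 20 * log10(Vmax / Vnoise).
DR = 20 * log10(9.4 / 0.023)
DR = 20 * log10(408.7)
DR = 52.23 dB

52.23 dB


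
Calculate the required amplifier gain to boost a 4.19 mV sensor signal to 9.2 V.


Gain = Vout / Vin (converting to same units).
G = 9.2 V / 4.19 mV
G = 9200.0 mV / 4.19 mV
G = 2195.7

2195.7


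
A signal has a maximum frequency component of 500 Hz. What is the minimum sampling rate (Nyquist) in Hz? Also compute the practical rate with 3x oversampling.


By Nyquist theorem, fs_min = 2 * fmax.
fs_min = 2 * 500 = 1000 Hz
Practical rate = 3 * fs_min = 3 * 1000 = 3000 Hz

fs_min = 1000 Hz, fs_practical = 3000 Hz


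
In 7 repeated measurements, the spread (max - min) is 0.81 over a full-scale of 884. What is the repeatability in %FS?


Repeatability = (spread / full scale) * 100%.
R = (0.81 / 884) * 100
R = 0.092 %FS

0.092 %FS


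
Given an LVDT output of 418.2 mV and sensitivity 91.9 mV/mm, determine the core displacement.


Displacement = Vout / sensitivity.
d = 418.2 / 91.9
d = 4.551 mm

4.551 mm


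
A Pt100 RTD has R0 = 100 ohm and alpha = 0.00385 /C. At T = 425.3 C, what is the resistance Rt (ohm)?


The RTD equation: Rt = R0 * (1 + alpha * T).
Rt = 100 * (1 + 0.00385 * 425.3)
Rt = 100 * (1 + 1.637405)
Rt = 100 * 2.637405
Rt = 263.74 ohm

263.74 ohm


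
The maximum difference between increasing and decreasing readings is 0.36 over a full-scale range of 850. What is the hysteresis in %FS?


Hysteresis = (max difference / full scale) * 100%.
H = (0.36 / 850) * 100
H = 0.042 %FS

0.042 %FS


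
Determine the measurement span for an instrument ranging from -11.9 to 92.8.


Span = upper range - lower range.
Span = 92.8 - (-11.9)
Span = 104.7

104.7


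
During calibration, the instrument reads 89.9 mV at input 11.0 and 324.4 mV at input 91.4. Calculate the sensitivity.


Sensitivity = (y2 - y1) / (x2 - x1).
S = (324.4 - 89.9) / (91.4 - 11.0)
S = 234.5 / 80.4
S = 2.9167 mV/unit

2.9167 mV/unit


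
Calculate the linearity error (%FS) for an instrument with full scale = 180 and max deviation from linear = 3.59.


Linearity error = (max deviation / full scale) * 100%.
Linearity = (3.59 / 180) * 100
Linearity = 1.994 %FS

1.994 %FS


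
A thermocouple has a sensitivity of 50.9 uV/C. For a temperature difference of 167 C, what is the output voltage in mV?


The thermocouple output V = sensitivity * dT.
V = 50.9 uV/C * 167 C
V = 8500.3 uV
V = 8.5 mV

8.5 mV


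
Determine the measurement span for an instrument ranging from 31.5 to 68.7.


Span = upper range - lower range.
Span = 68.7 - (31.5)
Span = 37.2

37.2


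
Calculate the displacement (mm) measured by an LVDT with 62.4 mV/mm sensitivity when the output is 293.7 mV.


Displacement = Vout / sensitivity.
d = 293.7 / 62.4
d = 4.707 mm

4.707 mm


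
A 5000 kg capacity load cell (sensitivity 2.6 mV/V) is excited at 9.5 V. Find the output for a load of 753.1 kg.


Vout = rated_output * Vex * (load / capacity).
Vout = 2.6 * 9.5 * (753.1 / 5000)
Vout = 2.6 * 9.5 * 0.15062
Vout = 3.72 mV

3.72 mV


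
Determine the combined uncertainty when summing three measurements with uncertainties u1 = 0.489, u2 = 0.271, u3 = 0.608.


For a sum of independent quantities, uc = sqrt(u1^2 + u2^2 + u3^2).
uc = sqrt(0.489^2 + 0.271^2 + 0.608^2)
uc = sqrt(0.239121 + 0.073441 + 0.369664)
uc = 0.826

0.826


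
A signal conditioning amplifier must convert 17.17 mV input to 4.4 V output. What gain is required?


Gain = Vout / Vin (converting to same units).
G = 4.4 V / 17.17 mV
G = 4400.0 mV / 17.17 mV
G = 256.26

256.26


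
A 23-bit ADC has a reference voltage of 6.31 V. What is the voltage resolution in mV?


The resolution (LSB) of an ADC is Vref / 2^n.
LSB = 6.31 / 2^23
LSB = 6.31 / 8388608
LSB = 7.5e-07 V = 0.00075221 mV

0.00075221 mV


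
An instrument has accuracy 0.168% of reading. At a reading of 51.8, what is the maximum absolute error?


Absolute error = (accuracy% / 100) * reading.
Error = (0.168 / 100) * 51.8
Error = 0.00168 * 51.8
Error = 0.087

0.087


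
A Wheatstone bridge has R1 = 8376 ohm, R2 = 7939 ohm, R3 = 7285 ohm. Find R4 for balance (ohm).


At balance: R1*R4 = R2*R3, so R4 = R2*R3/R1.
R4 = 7939 * 7285 / 8376
R4 = 57835615 / 8376
R4 = 6904.92 ohm

6904.92 ohm


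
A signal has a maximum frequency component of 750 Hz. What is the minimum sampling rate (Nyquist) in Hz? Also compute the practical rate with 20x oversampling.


By Nyquist theorem, fs_min = 2 * fmax.
fs_min = 2 * 750 = 1500 Hz
Practical rate = 20 * fs_min = 20 * 1500 = 30000 Hz

fs_min = 1500 Hz, fs_practical = 30000 Hz


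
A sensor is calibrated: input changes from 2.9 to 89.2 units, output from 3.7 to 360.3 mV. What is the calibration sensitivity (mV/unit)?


Sensitivity = (y2 - y1) / (x2 - x1).
S = (360.3 - 3.7) / (89.2 - 2.9)
S = 356.6 / 86.3
S = 4.1321 mV/unit

4.1321 mV/unit


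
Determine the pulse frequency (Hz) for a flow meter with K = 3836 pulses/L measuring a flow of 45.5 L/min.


Frequency = K * Q / 60 (converting L/min to L/s).
f = 3836 * 45.5 / 60
f = 174538.0 / 60
f = 2908.97 Hz

2908.97 Hz


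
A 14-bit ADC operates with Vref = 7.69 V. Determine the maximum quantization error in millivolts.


The maximum quantization error is +/- LSB/2.
LSB = Vref / 2^n = 7.69 / 16384 = 0.00046936 V
Max error = LSB / 2 = 0.00046936 / 2 = 0.00023468 V
Max error = 0.2347 mV

0.2347 mV


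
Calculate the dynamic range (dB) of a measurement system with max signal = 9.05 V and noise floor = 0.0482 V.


Dynamic range = 20 * log10(Vmax / Vnoise).
DR = 20 * log10(9.05 / 0.0482)
DR = 20 * log10(187.76)
DR = 45.47 dB

45.47 dB


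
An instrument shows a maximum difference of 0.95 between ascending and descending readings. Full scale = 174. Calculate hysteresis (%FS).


Hysteresis = (max difference / full scale) * 100%.
H = (0.95 / 174) * 100
H = 0.546 %FS

0.546 %FS


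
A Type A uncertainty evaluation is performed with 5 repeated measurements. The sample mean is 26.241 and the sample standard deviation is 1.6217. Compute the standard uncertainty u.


The standard uncertainty for Type A evaluation is u = s / sqrt(n).
u = 1.6217 / sqrt(5)
u = 1.6217 / 2.2361
u = 0.7252

0.7252


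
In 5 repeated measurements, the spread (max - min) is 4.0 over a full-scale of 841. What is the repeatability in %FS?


Repeatability = (spread / full scale) * 100%.
R = (4.0 / 841) * 100
R = 0.476 %FS

0.476 %FS


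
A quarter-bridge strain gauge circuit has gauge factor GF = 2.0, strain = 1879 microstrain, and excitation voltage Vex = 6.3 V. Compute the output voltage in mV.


Quarter bridge output: Vout = (GF * epsilon * Vex) / 4.
Vout = (2.0 * 1879e-6 * 6.3) / 4
Vout = 0.0236754 / 4 V
Vout = 0.00591885 V = 5.9188 mV

5.9188 mV


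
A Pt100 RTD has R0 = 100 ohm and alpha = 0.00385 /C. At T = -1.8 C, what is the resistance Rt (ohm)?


The RTD equation: Rt = R0 * (1 + alpha * T).
Rt = 100 * (1 + 0.00385 * -1.8)
Rt = 100 * (1 + -0.00693)
Rt = 100 * 0.99307
Rt = 99.307 ohm

99.307 ohm


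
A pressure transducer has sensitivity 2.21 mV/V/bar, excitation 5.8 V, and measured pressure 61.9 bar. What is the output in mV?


Output = sensitivity * Vex * P.
Vout = 2.21 * 5.8 * 61.9
Vout = 12.818 * 61.9
Vout = 793.43 mV

793.43 mV


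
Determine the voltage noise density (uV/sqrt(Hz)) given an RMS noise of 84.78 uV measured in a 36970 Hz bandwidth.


Noise spectral density = Vrms / sqrt(BW).
NSD = 84.78 / sqrt(36970)
NSD = 84.78 / 192.2758
NSD = 0.4409 uV/sqrt(Hz)

0.4409 uV/sqrt(Hz)


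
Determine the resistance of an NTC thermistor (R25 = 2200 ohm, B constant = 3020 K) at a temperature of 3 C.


NTC thermistor equation: Rt = R25 * exp(B * (1/T - 1/T25)).
T in Kelvin: 276.15 K, T25 = 298.15 K
1/T - 1/T25 = 1/276.15 - 1/298.15 = 0.0002672
B * (1/T - 1/T25) = 3020 * 0.0002672 = 0.807
Rt = 2200 * exp(0.807) = 4930.4 ohm

4930.4 ohm


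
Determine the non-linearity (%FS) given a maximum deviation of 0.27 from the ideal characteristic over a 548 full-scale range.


Linearity error = (max deviation / full scale) * 100%.
Linearity = (0.27 / 548) * 100
Linearity = 0.049 %FS

0.049 %FS


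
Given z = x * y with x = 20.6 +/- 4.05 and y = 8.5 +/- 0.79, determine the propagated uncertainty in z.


For a product z = x*y, the relative uncertainty is:
uz/z = sqrt((ux/x)^2 + (uy/y)^2)
Relative uncertainties: ux/x = 4.05/20.6 = 0.196602
uy/y = 0.79/8.5 = 0.092941
z = 20.6 * 8.5 = 175.1
uz = 175.1 * sqrt(0.196602^2 + 0.092941^2) = 38.078

38.078


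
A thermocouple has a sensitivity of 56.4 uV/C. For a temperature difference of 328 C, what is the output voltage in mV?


The thermocouple output V = sensitivity * dT.
V = 56.4 uV/C * 328 C
V = 18499.2 uV
V = 18.499 mV

18.499 mV


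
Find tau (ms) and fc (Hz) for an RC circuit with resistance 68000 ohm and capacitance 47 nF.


Time constant: tau = R * C.
tau = 68000 * 4.70e-08 = 0.003196 s
tau = 3.196 ms
Cutoff frequency: fc = 1 / (2*pi*R*C).
fc = 1 / (2*pi*0.003196) = 49.8 Hz

tau = 3.196 ms, fc = 49.8 Hz


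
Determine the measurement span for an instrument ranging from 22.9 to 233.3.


Span = upper range - lower range.
Span = 233.3 - (22.9)
Span = 210.4

210.4


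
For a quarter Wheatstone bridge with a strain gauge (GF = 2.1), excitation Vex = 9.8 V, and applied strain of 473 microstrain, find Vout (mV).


Quarter bridge output: Vout = (GF * epsilon * Vex) / 4.
Vout = (2.1 * 473e-6 * 9.8) / 4
Vout = 0.00973434 / 4 V
Vout = 0.00243359 V = 2.4336 mV

2.4336 mV


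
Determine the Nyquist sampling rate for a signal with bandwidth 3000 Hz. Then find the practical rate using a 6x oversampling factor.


By Nyquist theorem, fs_min = 2 * fmax.
fs_min = 2 * 3000 = 6000 Hz
Practical rate = 6 * fs_min = 6 * 6000 = 36000 Hz

fs_min = 6000 Hz, fs_practical = 36000 Hz


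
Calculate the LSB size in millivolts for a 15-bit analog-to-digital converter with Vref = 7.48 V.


The resolution (LSB) of an ADC is Vref / 2^n.
LSB = 7.48 / 2^15
LSB = 7.48 / 32768
LSB = 0.00022827 V = 0.22827148 mV

0.22827148 mV


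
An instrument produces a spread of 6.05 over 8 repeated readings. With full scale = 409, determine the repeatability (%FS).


Repeatability = (spread / full scale) * 100%.
R = (6.05 / 409) * 100
R = 1.479 %FS

1.479 %FS


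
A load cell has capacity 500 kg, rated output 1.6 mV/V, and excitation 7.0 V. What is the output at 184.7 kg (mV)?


Vout = rated_output * Vex * (load / capacity).
Vout = 1.6 * 7.0 * (184.7 / 500)
Vout = 1.6 * 7.0 * 0.3694
Vout = 4.137 mV

4.137 mV


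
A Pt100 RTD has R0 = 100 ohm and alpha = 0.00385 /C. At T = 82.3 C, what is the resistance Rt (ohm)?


The RTD equation: Rt = R0 * (1 + alpha * T).
Rt = 100 * (1 + 0.00385 * 82.3)
Rt = 100 * (1 + 0.316855)
Rt = 100 * 1.316855
Rt = 131.685 ohm

131.685 ohm


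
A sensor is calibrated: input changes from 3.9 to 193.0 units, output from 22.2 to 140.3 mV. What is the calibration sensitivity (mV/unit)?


Sensitivity = (y2 - y1) / (x2 - x1).
S = (140.3 - 22.2) / (193.0 - 3.9)
S = 118.1 / 189.1
S = 0.6245 mV/unit

0.6245 mV/unit


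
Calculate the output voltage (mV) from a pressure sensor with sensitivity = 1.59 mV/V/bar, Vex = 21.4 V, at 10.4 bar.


Output = sensitivity * Vex * P.
Vout = 1.59 * 21.4 * 10.4
Vout = 34.026 * 10.4
Vout = 353.87 mV

353.87 mV


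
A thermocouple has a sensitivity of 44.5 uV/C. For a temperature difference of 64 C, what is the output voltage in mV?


The thermocouple output V = sensitivity * dT.
V = 44.5 uV/C * 64 C
V = 2848.0 uV
V = 2.848 mV

2.848 mV


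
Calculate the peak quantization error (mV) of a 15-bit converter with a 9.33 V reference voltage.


The maximum quantization error is +/- LSB/2.
LSB = Vref / 2^n = 9.33 / 32768 = 0.00028473 V
Max error = LSB / 2 = 0.00028473 / 2 = 0.00014236 V
Max error = 0.1424 mV

0.1424 mV


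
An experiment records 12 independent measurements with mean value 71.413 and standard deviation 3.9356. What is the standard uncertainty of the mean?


The standard uncertainty for Type A evaluation is u = s / sqrt(n).
u = 3.9356 / sqrt(12)
u = 3.9356 / 3.4641
u = 1.1361

1.1361


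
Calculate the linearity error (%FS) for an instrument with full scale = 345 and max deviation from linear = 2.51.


Linearity error = (max deviation / full scale) * 100%.
Linearity = (2.51 / 345) * 100
Linearity = 0.728 %FS

0.728 %FS


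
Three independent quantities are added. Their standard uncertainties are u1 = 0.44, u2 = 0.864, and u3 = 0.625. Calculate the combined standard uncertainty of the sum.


For a sum of independent quantities, uc = sqrt(u1^2 + u2^2 + u3^2).
uc = sqrt(0.44^2 + 0.864^2 + 0.625^2)
uc = sqrt(0.1936 + 0.746496 + 0.390625)
uc = 1.1536

1.1536


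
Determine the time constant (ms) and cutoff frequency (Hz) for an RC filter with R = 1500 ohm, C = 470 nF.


Time constant: tau = R * C.
tau = 1500 * 4.70e-07 = 0.000705 s
tau = 0.705 ms
Cutoff frequency: fc = 1 / (2*pi*R*C).
fc = 1 / (2*pi*0.000705) = 225.75 Hz

tau = 0.705 ms, fc = 225.75 Hz


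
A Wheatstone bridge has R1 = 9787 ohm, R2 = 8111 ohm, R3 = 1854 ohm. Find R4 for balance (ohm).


At balance: R1*R4 = R2*R3, so R4 = R2*R3/R1.
R4 = 8111 * 1854 / 9787
R4 = 15037794 / 9787
R4 = 1536.51 ohm

1536.51 ohm


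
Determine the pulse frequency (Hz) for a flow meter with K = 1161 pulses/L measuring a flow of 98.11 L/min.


Frequency = K * Q / 60 (converting L/min to L/s).
f = 1161 * 98.11 / 60
f = 113905.71 / 60
f = 1898.43 Hz

1898.43 Hz


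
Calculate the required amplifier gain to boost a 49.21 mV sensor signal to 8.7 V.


Gain = Vout / Vin (converting to same units).
G = 8.7 V / 49.21 mV
G = 8700.0 mV / 49.21 mV
G = 176.79

176.79


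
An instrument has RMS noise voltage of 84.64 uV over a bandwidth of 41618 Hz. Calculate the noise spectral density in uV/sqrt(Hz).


Noise spectral density = Vrms / sqrt(BW).
NSD = 84.64 / sqrt(41618)
NSD = 84.64 / 204.0049
NSD = 0.4149 uV/sqrt(Hz)

0.4149 uV/sqrt(Hz)


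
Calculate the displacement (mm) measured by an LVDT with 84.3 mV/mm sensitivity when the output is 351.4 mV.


Displacement = Vout / sensitivity.
d = 351.4 / 84.3
d = 4.168 mm

4.168 mm


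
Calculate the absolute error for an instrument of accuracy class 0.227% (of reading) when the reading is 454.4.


Absolute error = (accuracy% / 100) * reading.
Error = (0.227 / 100) * 454.4
Error = 0.00227 * 454.4
Error = 1.0315

1.0315


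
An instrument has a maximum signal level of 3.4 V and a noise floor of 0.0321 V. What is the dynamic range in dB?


Dynamic range = 20 * log10(Vmax / Vnoise).
DR = 20 * log10(3.4 / 0.0321)
DR = 20 * log10(105.92)
DR = 40.5 dB

40.5 dB


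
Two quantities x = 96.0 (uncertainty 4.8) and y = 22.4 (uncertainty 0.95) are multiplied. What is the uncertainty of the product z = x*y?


For a product z = x*y, the relative uncertainty is:
uz/z = sqrt((ux/x)^2 + (uy/y)^2)
Relative uncertainties: ux/x = 4.8/96.0 = 0.05
uy/y = 0.95/22.4 = 0.042411
z = 96.0 * 22.4 = 2150.4
uz = 2150.4 * sqrt(0.05^2 + 0.042411^2) = 140.989

140.989


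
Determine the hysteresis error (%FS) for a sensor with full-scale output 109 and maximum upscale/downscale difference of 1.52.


Hysteresis = (max difference / full scale) * 100%.
H = (1.52 / 109) * 100
H = 1.394 %FS

1.394 %FS


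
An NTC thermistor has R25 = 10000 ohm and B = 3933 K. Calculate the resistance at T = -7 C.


NTC thermistor equation: Rt = R25 * exp(B * (1/T - 1/T25)).
T in Kelvin: 266.15 K, T25 = 298.15 K
1/T - 1/T25 = 1/266.15 - 1/298.15 = 0.00040326
B * (1/T - 1/T25) = 3933 * 0.00040326 = 1.586
Rt = 10000 * exp(1.586) = 48843.4 ohm

48843.4 ohm


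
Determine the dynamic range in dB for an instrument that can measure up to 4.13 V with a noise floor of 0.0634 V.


Dynamic range = 20 * log10(Vmax / Vnoise).
DR = 20 * log10(4.13 / 0.0634)
DR = 20 * log10(65.14)
DR = 36.28 dB

36.28 dB


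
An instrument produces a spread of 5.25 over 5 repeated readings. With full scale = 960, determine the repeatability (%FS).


Repeatability = (spread / full scale) * 100%.
R = (5.25 / 960) * 100
R = 0.547 %FS

0.547 %FS


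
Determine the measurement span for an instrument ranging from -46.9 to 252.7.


Span = upper range - lower range.
Span = 252.7 - (-46.9)
Span = 299.6

299.6


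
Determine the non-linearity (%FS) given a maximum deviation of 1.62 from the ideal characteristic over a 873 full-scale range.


Linearity error = (max deviation / full scale) * 100%.
Linearity = (1.62 / 873) * 100
Linearity = 0.186 %FS

0.186 %FS


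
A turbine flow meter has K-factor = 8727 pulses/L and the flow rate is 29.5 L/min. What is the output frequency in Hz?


Frequency = K * Q / 60 (converting L/min to L/s).
f = 8727 * 29.5 / 60
f = 257446.5 / 60
f = 4290.77 Hz

4290.77 Hz


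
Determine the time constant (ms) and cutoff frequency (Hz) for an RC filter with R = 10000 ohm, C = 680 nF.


Time constant: tau = R * C.
tau = 10000 * 6.80e-07 = 0.0068 s
tau = 6.8 ms
Cutoff frequency: fc = 1 / (2*pi*R*C).
fc = 1 / (2*pi*0.0068) = 23.41 Hz

tau = 6.8 ms, fc = 23.41 Hz


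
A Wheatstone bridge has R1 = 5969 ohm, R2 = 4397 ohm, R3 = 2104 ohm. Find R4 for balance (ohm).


At balance: R1*R4 = R2*R3, so R4 = R2*R3/R1.
R4 = 4397 * 2104 / 5969
R4 = 9251288 / 5969
R4 = 1549.89 ohm

1549.89 ohm


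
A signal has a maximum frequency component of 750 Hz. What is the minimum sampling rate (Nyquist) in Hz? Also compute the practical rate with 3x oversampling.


By Nyquist theorem, fs_min = 2 * fmax.
fs_min = 2 * 750 = 1500 Hz
Practical rate = 3 * fs_min = 3 * 1500 = 4500 Hz

fs_min = 1500 Hz, fs_practical = 4500 Hz


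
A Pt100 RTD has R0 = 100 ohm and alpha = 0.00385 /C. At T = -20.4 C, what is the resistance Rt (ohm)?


The RTD equation: Rt = R0 * (1 + alpha * T).
Rt = 100 * (1 + 0.00385 * -20.4)
Rt = 100 * (1 + -0.07854)
Rt = 100 * 0.92146
Rt = 92.146 ohm

92.146 ohm


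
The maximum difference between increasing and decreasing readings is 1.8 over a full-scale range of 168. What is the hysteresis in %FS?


Hysteresis = (max difference / full scale) * 100%.
H = (1.8 / 168) * 100
H = 1.071 %FS

1.071 %FS


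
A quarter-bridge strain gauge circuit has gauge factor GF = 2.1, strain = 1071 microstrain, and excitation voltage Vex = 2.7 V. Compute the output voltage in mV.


Quarter bridge output: Vout = (GF * epsilon * Vex) / 4.
Vout = (2.1 * 1071e-6 * 2.7) / 4
Vout = 0.00607257 / 4 V
Vout = 0.00151814 V = 1.5181 mV

1.5181 mV


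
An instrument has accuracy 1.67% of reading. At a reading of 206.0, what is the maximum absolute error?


Absolute error = (accuracy% / 100) * reading.
Error = (1.67 / 100) * 206.0
Error = 0.0167 * 206.0
Error = 3.4402

3.4402


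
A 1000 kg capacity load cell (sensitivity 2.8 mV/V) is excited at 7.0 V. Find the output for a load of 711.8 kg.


Vout = rated_output * Vex * (load / capacity).
Vout = 2.8 * 7.0 * (711.8 / 1000)
Vout = 2.8 * 7.0 * 0.7118
Vout = 13.951 mV

13.951 mV


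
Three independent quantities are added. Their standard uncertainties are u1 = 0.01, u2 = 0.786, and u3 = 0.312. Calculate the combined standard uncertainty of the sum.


For a sum of independent quantities, uc = sqrt(u1^2 + u2^2 + u3^2).
uc = sqrt(0.01^2 + 0.786^2 + 0.312^2)
uc = sqrt(0.0001 + 0.617796 + 0.097344)
uc = 0.8457

0.8457


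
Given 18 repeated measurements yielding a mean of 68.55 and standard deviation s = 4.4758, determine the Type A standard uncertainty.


The standard uncertainty for Type A evaluation is u = s / sqrt(n).
u = 4.4758 / sqrt(18)
u = 4.4758 / 4.2426
u = 1.055

1.055


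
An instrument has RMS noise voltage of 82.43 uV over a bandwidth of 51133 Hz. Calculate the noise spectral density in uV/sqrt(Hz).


Noise spectral density = Vrms / sqrt(BW).
NSD = 82.43 / sqrt(51133)
NSD = 82.43 / 226.1261
NSD = 0.3645 uV/sqrt(Hz)

0.3645 uV/sqrt(Hz)


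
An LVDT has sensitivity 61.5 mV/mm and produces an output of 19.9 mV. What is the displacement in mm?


Displacement = Vout / sensitivity.
d = 19.9 / 61.5
d = 0.324 mm

0.324 mm


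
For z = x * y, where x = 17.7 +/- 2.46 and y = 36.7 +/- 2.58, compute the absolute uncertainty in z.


For a product z = x*y, the relative uncertainty is:
uz/z = sqrt((ux/x)^2 + (uy/y)^2)
Relative uncertainties: ux/x = 2.46/17.7 = 0.138983
uy/y = 2.58/36.7 = 0.0703
z = 17.7 * 36.7 = 649.6
uz = 649.6 * sqrt(0.138983^2 + 0.0703^2) = 101.174

101.174


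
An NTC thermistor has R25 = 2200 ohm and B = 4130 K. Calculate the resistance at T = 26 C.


NTC thermistor equation: Rt = R25 * exp(B * (1/T - 1/T25)).
T in Kelvin: 299.15 K, T25 = 298.15 K
1/T - 1/T25 = 1/299.15 - 1/298.15 = -1.121e-05
B * (1/T - 1/T25) = 4130 * -1.121e-05 = -0.0463
Rt = 2200 * exp(-0.0463) = 2100.5 ohm

2100.5 ohm


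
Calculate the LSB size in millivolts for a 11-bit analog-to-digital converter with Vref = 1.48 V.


The resolution (LSB) of an ADC is Vref / 2^n.
LSB = 1.48 / 2^11
LSB = 1.48 / 2048
LSB = 0.00072266 V = 0.72265625 mV

0.72265625 mV


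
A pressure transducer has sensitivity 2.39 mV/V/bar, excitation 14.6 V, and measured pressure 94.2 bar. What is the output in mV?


Output = sensitivity * Vex * P.
Vout = 2.39 * 14.6 * 94.2
Vout = 34.894 * 94.2
Vout = 3287.01 mV

3287.01 mV


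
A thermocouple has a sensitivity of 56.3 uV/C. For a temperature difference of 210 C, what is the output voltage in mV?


The thermocouple output V = sensitivity * dT.
V = 56.3 uV/C * 210 C
V = 11823.0 uV
V = 11.823 mV

11.823 mV


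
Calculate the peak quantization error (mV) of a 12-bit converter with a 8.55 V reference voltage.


The maximum quantization error is +/- LSB/2.
LSB = Vref / 2^n = 8.55 / 4096 = 0.0020874 V
Max error = LSB / 2 = 0.0020874 / 2 = 0.0010437 V
Max error = 1.0437 mV

1.0437 mV


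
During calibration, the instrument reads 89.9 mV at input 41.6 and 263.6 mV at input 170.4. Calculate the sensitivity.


Sensitivity = (y2 - y1) / (x2 - x1).
S = (263.6 - 89.9) / (170.4 - 41.6)
S = 173.7 / 128.8
S = 1.3486 mV/unit

1.3486 mV/unit


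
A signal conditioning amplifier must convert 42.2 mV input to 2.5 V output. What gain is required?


Gain = Vout / Vin (converting to same units).
G = 2.5 V / 42.2 mV
G = 2500.0 mV / 42.2 mV
G = 59.24

59.24


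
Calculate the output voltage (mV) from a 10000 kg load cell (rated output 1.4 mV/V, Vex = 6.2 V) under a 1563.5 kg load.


Vout = rated_output * Vex * (load / capacity).
Vout = 1.4 * 6.2 * (1563.5 / 10000)
Vout = 1.4 * 6.2 * 0.15635
Vout = 1.357 mV

1.357 mV


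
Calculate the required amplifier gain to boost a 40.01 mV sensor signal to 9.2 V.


Gain = Vout / Vin (converting to same units).
G = 9.2 V / 40.01 mV
G = 9200.0 mV / 40.01 mV
G = 229.94

229.94


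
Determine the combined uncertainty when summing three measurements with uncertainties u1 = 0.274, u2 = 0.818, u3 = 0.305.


For a sum of independent quantities, uc = sqrt(u1^2 + u2^2 + u3^2).
uc = sqrt(0.274^2 + 0.818^2 + 0.305^2)
uc = sqrt(0.075076 + 0.669124 + 0.093025)
uc = 0.915

0.915


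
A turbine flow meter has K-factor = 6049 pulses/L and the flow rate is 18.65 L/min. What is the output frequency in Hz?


Frequency = K * Q / 60 (converting L/min to L/s).
f = 6049 * 18.65 / 60
f = 112813.85 / 60
f = 1880.23 Hz

1880.23 Hz


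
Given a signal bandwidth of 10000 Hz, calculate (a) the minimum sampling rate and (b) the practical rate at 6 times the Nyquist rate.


By Nyquist theorem, fs_min = 2 * fmax.
fs_min = 2 * 10000 = 20000 Hz
Practical rate = 6 * fs_min = 6 * 20000 = 120000 Hz

fs_min = 20000 Hz, fs_practical = 120000 Hz


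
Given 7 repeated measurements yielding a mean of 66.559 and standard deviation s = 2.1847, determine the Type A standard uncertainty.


The standard uncertainty for Type A evaluation is u = s / sqrt(n).
u = 2.1847 / sqrt(7)
u = 2.1847 / 2.6458
u = 0.8257

0.8257


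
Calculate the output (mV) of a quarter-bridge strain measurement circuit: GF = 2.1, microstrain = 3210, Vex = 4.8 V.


Quarter bridge output: Vout = (GF * epsilon * Vex) / 4.
Vout = (2.1 * 3210e-6 * 4.8) / 4
Vout = 0.0323568 / 4 V
Vout = 0.0080892 V = 8.0892 mV

8.0892 mV


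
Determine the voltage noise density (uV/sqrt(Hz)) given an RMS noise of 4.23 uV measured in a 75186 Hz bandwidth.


Noise spectral density = Vrms / sqrt(BW).
NSD = 4.23 / sqrt(75186)
NSD = 4.23 / 274.2007
NSD = 0.0154 uV/sqrt(Hz)

0.0154 uV/sqrt(Hz)


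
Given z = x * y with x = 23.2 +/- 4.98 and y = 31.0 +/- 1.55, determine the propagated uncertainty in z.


For a product z = x*y, the relative uncertainty is:
uz/z = sqrt((ux/x)^2 + (uy/y)^2)
Relative uncertainties: ux/x = 4.98/23.2 = 0.214655
uy/y = 1.55/31.0 = 0.05
z = 23.2 * 31.0 = 719.2
uz = 719.2 * sqrt(0.214655^2 + 0.05^2) = 158.513

158.513


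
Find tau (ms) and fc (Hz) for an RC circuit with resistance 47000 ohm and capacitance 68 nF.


Time constant: tau = R * C.
tau = 47000 * 6.80e-08 = 0.003196 s
tau = 3.196 ms
Cutoff frequency: fc = 1 / (2*pi*R*C).
fc = 1 / (2*pi*0.003196) = 49.8 Hz

tau = 3.196 ms, fc = 49.8 Hz


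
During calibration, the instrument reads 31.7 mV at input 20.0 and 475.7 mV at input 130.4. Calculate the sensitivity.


Sensitivity = (y2 - y1) / (x2 - x1).
S = (475.7 - 31.7) / (130.4 - 20.0)
S = 444.0 / 110.4
S = 4.0217 mV/unit

4.0217 mV/unit


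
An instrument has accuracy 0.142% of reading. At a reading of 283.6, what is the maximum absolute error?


Absolute error = (accuracy% / 100) * reading.
Error = (0.142 / 100) * 283.6
Error = 0.00142 * 283.6
Error = 0.4027

0.4027


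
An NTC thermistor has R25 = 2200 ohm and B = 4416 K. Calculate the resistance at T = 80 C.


NTC thermistor equation: Rt = R25 * exp(B * (1/T - 1/T25)).
T in Kelvin: 353.15 K, T25 = 298.15 K
1/T - 1/T25 = 1/353.15 - 1/298.15 = -0.00052236
B * (1/T - 1/T25) = 4416 * -0.00052236 = -2.3067
Rt = 2200 * exp(-2.3067) = 219.1 ohm

219.1 ohm


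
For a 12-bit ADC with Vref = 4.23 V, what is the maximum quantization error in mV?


The maximum quantization error is +/- LSB/2.
LSB = Vref / 2^n = 4.23 / 4096 = 0.00103271 V
Max error = LSB / 2 = 0.00103271 / 2 = 0.00051636 V
Max error = 0.5164 mV

0.5164 mV


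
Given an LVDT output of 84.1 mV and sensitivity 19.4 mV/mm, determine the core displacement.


Displacement = Vout / sensitivity.
d = 84.1 / 19.4
d = 4.335 mm

4.335 mm


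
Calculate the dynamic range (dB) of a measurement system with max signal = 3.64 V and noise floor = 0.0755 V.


Dynamic range = 20 * log10(Vmax / Vnoise).
DR = 20 * log10(3.64 / 0.0755)
DR = 20 * log10(48.21)
DR = 33.66 dB

33.66 dB


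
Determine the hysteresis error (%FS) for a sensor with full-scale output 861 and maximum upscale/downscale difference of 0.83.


Hysteresis = (max difference / full scale) * 100%.
H = (0.83 / 861) * 100
H = 0.096 %FS

0.096 %FS


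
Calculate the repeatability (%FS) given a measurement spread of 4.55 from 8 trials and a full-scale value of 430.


Repeatability = (spread / full scale) * 100%.
R = (4.55 / 430) * 100
R = 1.058 %FS

1.058 %FS


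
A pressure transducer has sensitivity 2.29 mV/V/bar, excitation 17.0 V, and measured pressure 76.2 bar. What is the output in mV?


Output = sensitivity * Vex * P.
Vout = 2.29 * 17.0 * 76.2
Vout = 38.93 * 76.2
Vout = 2966.47 mV

2966.47 mV


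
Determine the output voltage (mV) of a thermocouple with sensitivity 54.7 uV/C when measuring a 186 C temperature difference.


The thermocouple output V = sensitivity * dT.
V = 54.7 uV/C * 186 C
V = 10174.2 uV
V = 10.174 mV

10.174 mV


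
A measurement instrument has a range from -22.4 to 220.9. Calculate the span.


Span = upper range - lower range.
Span = 220.9 - (-22.4)
Span = 243.3

243.3


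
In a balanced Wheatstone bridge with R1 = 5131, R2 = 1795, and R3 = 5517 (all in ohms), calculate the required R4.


At balance: R1*R4 = R2*R3, so R4 = R2*R3/R1.
R4 = 1795 * 5517 / 5131
R4 = 9903015 / 5131
R4 = 1930.04 ohm

1930.04 ohm


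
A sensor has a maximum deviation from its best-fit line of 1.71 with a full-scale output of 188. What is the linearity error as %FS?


Linearity error = (max deviation / full scale) * 100%.
Linearity = (1.71 / 188) * 100
Linearity = 0.91 %FS

0.91 %FS


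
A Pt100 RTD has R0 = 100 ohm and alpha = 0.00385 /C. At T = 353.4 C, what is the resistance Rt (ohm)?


The RTD equation: Rt = R0 * (1 + alpha * T).
Rt = 100 * (1 + 0.00385 * 353.4)
Rt = 100 * (1 + 1.36059)
Rt = 100 * 2.36059
Rt = 236.059 ohm

236.059 ohm


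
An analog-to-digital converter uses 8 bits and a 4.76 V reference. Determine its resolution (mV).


The resolution (LSB) of an ADC is Vref / 2^n.
LSB = 4.76 / 2^8
LSB = 4.76 / 256
LSB = 0.01859375 V = 18.59375 mV

18.59375 mV


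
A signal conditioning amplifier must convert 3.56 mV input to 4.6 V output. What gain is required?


Gain = Vout / Vin (converting to same units).
G = 4.6 V / 3.56 mV
G = 4600.0 mV / 3.56 mV
G = 1292.13

1292.13


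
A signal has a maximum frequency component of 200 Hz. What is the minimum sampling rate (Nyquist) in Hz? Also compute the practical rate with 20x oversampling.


By Nyquist theorem, fs_min = 2 * fmax.
fs_min = 2 * 200 = 400 Hz
Practical rate = 20 * fs_min = 20 * 400 = 8000 Hz

fs_min = 400 Hz, fs_practical = 8000 Hz
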